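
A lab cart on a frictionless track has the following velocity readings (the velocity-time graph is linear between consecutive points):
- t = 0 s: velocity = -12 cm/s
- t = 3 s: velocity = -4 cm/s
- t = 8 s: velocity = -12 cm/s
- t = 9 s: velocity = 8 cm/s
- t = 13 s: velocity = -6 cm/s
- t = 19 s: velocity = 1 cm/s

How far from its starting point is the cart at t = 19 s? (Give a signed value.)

-77 cm

Displacement is the signed area under the v-t curve.
0–3 s: ½(-12 + -4)(3) = -24 cm
3–8 s: ½(-4 + -12)(5) = -40 cm
8–9 s: ½(-12 + 8)(1) = -2 cm
9–13 s: ½(8 + -6)(4) = 4 cm
13–19 s: ½(-6 + 1)(6) = -15 cm
Net displacement = -77 cm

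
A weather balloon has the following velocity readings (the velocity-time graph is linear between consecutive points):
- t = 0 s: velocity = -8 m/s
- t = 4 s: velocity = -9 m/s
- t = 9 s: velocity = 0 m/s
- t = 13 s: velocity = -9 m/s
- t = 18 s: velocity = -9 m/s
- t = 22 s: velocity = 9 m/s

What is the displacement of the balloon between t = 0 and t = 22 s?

-119.5 m

Net displacement equals the area under the velocity-time graph (areas below the axis count negative).
0–4 s: ½(-8 + -9)(4) = -34 m
4–9 s: ½(-9 + 0)(5) = -22.5 m
9–13 s: ½(0 + -9)(4) = -18 m
13–18 s: -9 × 5 = -45 m
18–22 s: ½(-9 + 9)(4) = 0 m
Net displacement = -119.5 m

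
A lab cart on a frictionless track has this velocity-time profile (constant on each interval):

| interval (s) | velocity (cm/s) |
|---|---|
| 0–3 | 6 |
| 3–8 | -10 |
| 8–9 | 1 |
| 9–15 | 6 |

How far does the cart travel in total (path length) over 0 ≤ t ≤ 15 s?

Distance (not displacement) is the total path length: add the absolute areas under v-t.
0–3 s: |6| × 3 = 18 cm
3–8 s: |-10| × 5 = 50 cm
8–9 s: |1| × 1 = 1 cm
9–15 s: |6| × 6 = 36 cm
Total distance = 105 cm

105 cm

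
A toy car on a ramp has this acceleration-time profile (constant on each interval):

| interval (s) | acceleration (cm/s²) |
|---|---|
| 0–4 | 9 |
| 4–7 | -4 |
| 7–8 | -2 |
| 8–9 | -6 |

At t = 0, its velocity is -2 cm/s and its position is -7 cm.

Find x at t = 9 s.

179 cm

On each constant-a segment, Δv = aΔt and Δx = v₀Δt + ½aΔt²; chain segment to segment.
0–4 s: v starts -2 cm/s; Δx = -2·4 + ½·9·4² = 64 cm; v ends 34 cm/s.
4–7 s: v starts 34 cm/s; Δx = 34·3 + ½·-4·3² = 84 cm; v ends 22 cm/s.
7–8 s: v starts 22 cm/s; Δx = 22·1 + ½·-2·1² = 21 cm; v ends 20 cm/s.
8–9 s: v starts 20 cm/s; Δx = 20·1 + ½·-6·1² = 17 cm; v ends 14 cm/s.
x(9) = -7 + Σ Δx = 179 cm.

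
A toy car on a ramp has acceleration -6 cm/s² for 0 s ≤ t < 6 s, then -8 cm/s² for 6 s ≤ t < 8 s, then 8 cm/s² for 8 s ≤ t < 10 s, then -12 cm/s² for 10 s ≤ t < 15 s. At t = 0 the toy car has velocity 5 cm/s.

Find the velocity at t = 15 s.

-91 cm/s

Δv equals the area under the a-t graph; then v = v₀ + Δv.
0–6 s: -6 × 6 = -36 cm/s
6–8 s: -8 × 2 = -16 cm/s
8–10 s: 8 × 2 = 16 cm/s
10–15 s: -12 × 5 = -60 cm/s
Δv = -96 cm/s, so v(15) = 5 + (-96) = -91 cm/s.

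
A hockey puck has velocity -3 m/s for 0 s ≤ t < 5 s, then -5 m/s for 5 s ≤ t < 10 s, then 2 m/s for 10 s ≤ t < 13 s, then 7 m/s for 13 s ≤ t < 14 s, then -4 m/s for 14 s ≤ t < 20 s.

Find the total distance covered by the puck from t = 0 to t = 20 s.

Distance (not displacement) is the total path length: add the absolute areas under v-t.
0–5 s: |-3| × 5 = 15 m
5–10 s: |-5| × 5 = 25 m
10–13 s: |2| × 3 = 6 m
13–14 s: |7| × 1 = 7 m
14–20 s: |-4| × 6 = 24 m
Total distance = 77 m

77 m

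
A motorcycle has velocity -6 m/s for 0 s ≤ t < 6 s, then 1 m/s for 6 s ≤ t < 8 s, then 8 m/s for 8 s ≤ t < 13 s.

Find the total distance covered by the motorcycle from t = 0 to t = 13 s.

78 m

Total distance travelled is ∫|v| dt — sum the magnitudes of each area piece.
0–6 s: |-6| × 6 = 36 m
6–8 s: |1| × 2 = 2 m
8–13 s: |8| × 5 = 40 m
Total distance = 78 m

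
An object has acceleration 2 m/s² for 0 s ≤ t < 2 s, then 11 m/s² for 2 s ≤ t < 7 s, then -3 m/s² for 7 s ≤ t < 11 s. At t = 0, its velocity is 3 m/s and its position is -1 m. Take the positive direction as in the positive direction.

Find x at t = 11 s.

405.5 m

On each constant-a segment, Δv = aΔt and Δx = v₀Δt + ½aΔt²; chain segment to segment.
0–2 s: v starts 3 m/s; Δx = 3·2 + ½·2·2² = 10 m; v ends 7 m/s.
2–7 s: v starts 7 m/s; Δx = 7·5 + ½·11·5² = 172.5 m; v ends 62 m/s.
7–11 s: v starts 62 m/s; Δx = 62·4 + ½·-3·4² = 224 m; v ends 50 m/s.
x(11) = -1 + Σ Δx = 405.5 m.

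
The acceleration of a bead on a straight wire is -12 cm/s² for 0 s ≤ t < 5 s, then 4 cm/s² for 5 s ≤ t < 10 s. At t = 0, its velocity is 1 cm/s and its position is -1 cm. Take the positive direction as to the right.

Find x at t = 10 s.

-391 cm

On each constant-a segment, Δv = aΔt and Δx = v₀Δt + ½aΔt²; chain segment to segment.
0–5 s: v starts 1 cm/s; Δx = 1·5 + ½·-12·5² = -145 cm; v ends -59 cm/s.
5–10 s: v starts -59 cm/s; Δx = -59·5 + ½·4·5² = -245 cm; v ends -39 cm/s.
x(10) = -1 + Σ Δx = -391 cm.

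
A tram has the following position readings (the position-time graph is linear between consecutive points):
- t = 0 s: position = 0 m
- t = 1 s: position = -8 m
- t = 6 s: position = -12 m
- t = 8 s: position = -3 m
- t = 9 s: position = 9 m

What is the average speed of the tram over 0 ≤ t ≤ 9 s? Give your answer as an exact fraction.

11/3 m/s

Average speed = (total path length)/(elapsed time); on a piecewise-linear x-t graph the path length is Σ|Δx|.
0–1 s: |Δx| = |-8 − 0| = 8 m
1–6 s: |Δx| = |-12 − -8| = 4 m
6–8 s: |Δx| = |-3 − -12| = 9 m
8–9 s: |Δx| = |9 − -3| = 12 m
Total path = 33 m; average speed = 33/9 = 11/3 m/s.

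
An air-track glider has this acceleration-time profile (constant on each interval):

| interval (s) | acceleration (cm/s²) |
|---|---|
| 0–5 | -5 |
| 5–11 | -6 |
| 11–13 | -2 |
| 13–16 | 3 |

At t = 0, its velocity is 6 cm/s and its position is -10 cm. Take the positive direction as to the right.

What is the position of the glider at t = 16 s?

On each constant-a segment, Δv = aΔt and Δx = v₀Δt + ½aΔt²; chain segment to segment.
0–5 s: v starts 6 cm/s; Δx = 6·5 + ½·-5·5² = -32.5 cm; v ends -19 cm/s.
5–11 s: v starts -19 cm/s; Δx = -19·6 + ½·-6·6² = -222 cm; v ends -55 cm/s.
11–13 s: v starts -55 cm/s; Δx = -55·2 + ½·-2·2² = -114 cm; v ends -59 cm/s.
13–16 s: v starts -59 cm/s; Δx = -59·3 + ½·3·3² = -163.5 cm; v ends -50 cm/s.
x(16) = -10 + Σ Δx = -542 cm.

-542 cm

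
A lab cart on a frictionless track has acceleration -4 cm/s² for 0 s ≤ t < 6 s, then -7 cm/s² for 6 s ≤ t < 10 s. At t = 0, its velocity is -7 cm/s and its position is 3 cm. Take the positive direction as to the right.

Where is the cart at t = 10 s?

-291 cm

On each constant-a segment, Δv = aΔt and Δx = v₀Δt + ½aΔt²; chain segment to segment.
0–6 s: v starts -7 cm/s; Δx = -7·6 + ½·-4·6² = -114 cm; v ends -31 cm/s.
6–10 s: v starts -31 cm/s; Δx = -31·4 + ½·-7·4² = -180 cm; v ends -59 cm/s.
x(10) = 3 + Σ Δx = -291 cm.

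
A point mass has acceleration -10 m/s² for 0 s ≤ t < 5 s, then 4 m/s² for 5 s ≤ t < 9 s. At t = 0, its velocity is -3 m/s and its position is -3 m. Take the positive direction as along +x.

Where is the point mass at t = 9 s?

On each constant-a segment, Δv = aΔt and Δx = v₀Δt + ½aΔt²; chain segment to segment.
0–5 s: v starts -3 m/s; Δx = -3·5 + ½·-10·5² = -140 m; v ends -53 m/s.
5–9 s: v starts -53 m/s; Δx = -53·4 + ½·4·4² = -180 m; v ends -37 m/s.
x(9) = -3 + Σ Δx = -323 m.

-323 m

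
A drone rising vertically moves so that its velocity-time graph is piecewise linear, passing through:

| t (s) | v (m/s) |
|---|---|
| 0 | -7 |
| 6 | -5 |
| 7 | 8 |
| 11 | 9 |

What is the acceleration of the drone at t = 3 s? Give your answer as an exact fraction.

1/3 m/s²

Acceleration is the slope of the v-t graph on 0–6 s: (-5 − -7)/(6 − 0) = 1/3 m/s².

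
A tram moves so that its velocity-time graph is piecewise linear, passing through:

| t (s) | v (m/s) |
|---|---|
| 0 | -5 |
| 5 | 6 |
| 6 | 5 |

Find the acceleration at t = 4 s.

2.2 m/s²

Acceleration is the slope of the v-t graph on 0–5 s: (6 − -5)/(5 − 0) = 2.2 m/s².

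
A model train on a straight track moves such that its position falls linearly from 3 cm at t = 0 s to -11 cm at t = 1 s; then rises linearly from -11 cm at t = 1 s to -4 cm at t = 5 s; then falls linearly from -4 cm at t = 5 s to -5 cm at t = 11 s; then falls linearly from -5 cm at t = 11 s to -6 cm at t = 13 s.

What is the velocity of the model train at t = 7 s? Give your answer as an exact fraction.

-1/6 cm/s

Velocity is the slope of the x-t graph on 5–11 s: (-5 − -4)/(11 − 5) = -1/6 cm/s.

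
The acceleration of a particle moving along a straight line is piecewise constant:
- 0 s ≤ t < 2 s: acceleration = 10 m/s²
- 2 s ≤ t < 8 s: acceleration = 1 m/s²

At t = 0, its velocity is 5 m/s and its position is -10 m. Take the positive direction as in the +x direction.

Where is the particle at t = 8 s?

On each constant-a segment, Δv = aΔt and Δx = v₀Δt + ½aΔt²; chain segment to segment.
0–2 s: v starts 5 m/s; Δx = 5·2 + ½·10·2² = 30 m; v ends 25 m/s.
2–8 s: v starts 25 m/s; Δx = 25·6 + ½·1·6² = 168 m; v ends 31 m/s.
x(8) = -10 + Σ Δx = 188 m.

188 m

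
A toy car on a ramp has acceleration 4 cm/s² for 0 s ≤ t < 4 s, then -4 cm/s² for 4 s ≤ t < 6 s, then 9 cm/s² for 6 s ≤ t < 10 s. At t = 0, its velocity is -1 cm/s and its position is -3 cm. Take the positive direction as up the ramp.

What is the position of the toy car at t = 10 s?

On each constant-a segment, Δv = aΔt and Δx = v₀Δt + ½aΔt²; chain segment to segment.
0–4 s: v starts -1 cm/s; Δx = -1·4 + ½·4·4² = 28 cm; v ends 15 cm/s.
4–6 s: v starts 15 cm/s; Δx = 15·2 + ½·-4·2² = 22 cm; v ends 7 cm/s.
6–10 s: v starts 7 cm/s; Δx = 7·4 + ½·9·4² = 100 cm; v ends 43 cm/s.
x(10) = -3 + Σ Δx = 147 cm.

147 cm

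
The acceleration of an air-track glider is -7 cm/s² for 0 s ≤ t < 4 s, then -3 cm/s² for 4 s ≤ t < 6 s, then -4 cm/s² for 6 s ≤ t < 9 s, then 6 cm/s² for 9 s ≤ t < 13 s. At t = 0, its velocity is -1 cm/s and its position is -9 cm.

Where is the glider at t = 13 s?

-396 cm

On each constant-a segment, Δv = aΔt and Δx = v₀Δt + ½aΔt²; chain segment to segment.
0–4 s: v starts -1 cm/s; Δx = -1·4 + ½·-7·4² = -60 cm; v ends -29 cm/s.
4–6 s: v starts -29 cm/s; Δx = -29·2 + ½·-3·2² = -64 cm; v ends -35 cm/s.
6–9 s: v starts -35 cm/s; Δx = -35·3 + ½·-4·3² = -123 cm; v ends -47 cm/s.
9–13 s: v starts -47 cm/s; Δx = -47·4 + ½·6·4² = -140 cm; v ends -23 cm/s.
x(13) = -9 + Σ Δx = -396 cm.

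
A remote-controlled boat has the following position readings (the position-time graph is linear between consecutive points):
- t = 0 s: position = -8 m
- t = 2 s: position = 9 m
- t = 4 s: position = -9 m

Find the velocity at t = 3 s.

Velocity is the slope of the x-t graph on 2–4 s: (-9 − 9)/(4 − 2) = -9 m/s.

-9 m/s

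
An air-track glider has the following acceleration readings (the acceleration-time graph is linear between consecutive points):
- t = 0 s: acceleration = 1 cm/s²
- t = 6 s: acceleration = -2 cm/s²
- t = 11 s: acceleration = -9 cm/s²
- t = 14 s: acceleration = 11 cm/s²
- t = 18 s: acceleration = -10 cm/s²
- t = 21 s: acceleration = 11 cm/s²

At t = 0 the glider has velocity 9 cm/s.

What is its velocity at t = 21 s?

Δv equals the area under the a-t graph; then v = v₀ + Δv.
0–6 s: ½(1 + -2)(6) = -3 cm/s
6–11 s: ½(-2 + -9)(5) = -27.5 cm/s
11–14 s: ½(-9 + 11)(3) = 3 cm/s
14–18 s: ½(11 + -10)(4) = 2 cm/s
18–21 s: ½(-10 + 11)(3) = 1.5 cm/s
Δv = -24 cm/s, so v(21) = 9 + (-24) = -15 cm/s.

-15 cm/s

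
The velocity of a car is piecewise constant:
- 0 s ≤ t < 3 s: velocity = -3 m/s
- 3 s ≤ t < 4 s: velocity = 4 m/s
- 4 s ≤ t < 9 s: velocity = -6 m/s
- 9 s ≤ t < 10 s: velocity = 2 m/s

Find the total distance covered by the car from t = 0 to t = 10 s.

45 m

Distance (not displacement) is the total path length: add the absolute areas under v-t.
0–3 s: |-3| × 3 = 9 m
3–4 s: |4| × 1 = 4 m
4–9 s: |-6| × 5 = 30 m
9–10 s: |2| × 1 = 2 m
Total distance = 45 m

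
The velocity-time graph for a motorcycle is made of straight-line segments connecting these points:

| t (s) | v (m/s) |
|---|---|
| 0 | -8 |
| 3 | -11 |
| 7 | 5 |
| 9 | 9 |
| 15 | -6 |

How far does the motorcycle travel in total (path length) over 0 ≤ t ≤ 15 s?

Total distance travelled is ∫|v| dt — sum the magnitudes of each area piece.
0–3 s: |½(-8 + -11)(3)| = 28.5 m
3–7 s: v = 0 at t = 5.75 s; triangle areas 15.125 + 3.125 = 18.25 m
7–9 s: |½(5 + 9)(2)| = 14 m
9–15 s: v = 0 at t = 12.6 s; triangle areas 16.2 + 7.2 = 23.4 m
Total distance = 84.15 m

84.15 m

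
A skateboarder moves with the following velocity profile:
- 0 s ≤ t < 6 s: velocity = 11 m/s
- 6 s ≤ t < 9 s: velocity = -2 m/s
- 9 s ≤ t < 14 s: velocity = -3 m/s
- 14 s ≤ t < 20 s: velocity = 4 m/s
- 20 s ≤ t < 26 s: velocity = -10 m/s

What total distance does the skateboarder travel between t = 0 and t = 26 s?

171 m

Total distance travelled is ∫|v| dt — sum the magnitudes of each area piece.
0–6 s: |11| × 6 = 66 m
6–9 s: |-2| × 3 = 6 m
9–14 s: |-3| × 5 = 15 m
14–20 s: |4| × 6 = 24 m
20–26 s: |-10| × 6 = 60 m
Total distance = 171 m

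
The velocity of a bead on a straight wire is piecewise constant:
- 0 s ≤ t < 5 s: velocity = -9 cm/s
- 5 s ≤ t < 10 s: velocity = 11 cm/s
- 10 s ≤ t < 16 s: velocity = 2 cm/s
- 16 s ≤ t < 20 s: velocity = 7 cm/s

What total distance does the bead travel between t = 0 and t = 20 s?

140 cm

Distance (not displacement) is the total path length: add the absolute areas under v-t.
0–5 s: |-9| × 5 = 45 cm
5–10 s: |11| × 5 = 55 cm
10–16 s: |2| × 6 = 12 cm
16–20 s: |7| × 4 = 28 cm
Total distance = 140 cm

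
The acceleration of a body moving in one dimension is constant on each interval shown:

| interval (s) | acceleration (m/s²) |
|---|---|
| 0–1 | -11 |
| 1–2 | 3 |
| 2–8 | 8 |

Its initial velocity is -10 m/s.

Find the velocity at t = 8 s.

Δv equals the area under the a-t graph; then v = v₀ + Δv.
0–1 s: -11 × 1 = -11 m/s
1–2 s: 3 × 1 = 3 m/s
2–8 s: 8 × 6 = 48 m/s
Δv = 40 m/s, so v(8) = -10 + (40) = 30 m/s.

30 m/s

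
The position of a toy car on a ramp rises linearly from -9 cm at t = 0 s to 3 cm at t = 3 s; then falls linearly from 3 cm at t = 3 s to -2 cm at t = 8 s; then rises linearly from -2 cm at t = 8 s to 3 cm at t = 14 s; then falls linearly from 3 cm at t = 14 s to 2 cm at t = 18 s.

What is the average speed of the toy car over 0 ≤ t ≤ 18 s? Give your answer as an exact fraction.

Average speed = (total path length)/(elapsed time); on a piecewise-linear x-t graph the path length is Σ|Δx|.
0–3 s: |Δx| = |3 − -9| = 12 cm
3–8 s: |Δx| = |-2 − 3| = 5 cm
8–14 s: |Δx| = |3 − -2| = 5 cm
14–18 s: |Δx| = |2 − 3| = 1 cm
Total path = 23 cm; average speed = 23/18 = 23/18 cm/s.

23/18 cm/s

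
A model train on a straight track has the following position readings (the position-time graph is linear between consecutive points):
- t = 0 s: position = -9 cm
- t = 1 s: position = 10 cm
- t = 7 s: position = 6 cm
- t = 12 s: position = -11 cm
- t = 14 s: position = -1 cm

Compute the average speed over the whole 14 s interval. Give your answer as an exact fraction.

25/7 cm/s

Average speed = (total path length)/(elapsed time); on a piecewise-linear x-t graph the path length is Σ|Δx|.
0–1 s: |Δx| = |10 − -9| = 19 cm
1–7 s: |Δx| = |6 − 10| = 4 cm
7–12 s: |Δx| = |-11 − 6| = 17 cm
12–14 s: |Δx| = |-1 − -11| = 10 cm
Total path = 50 cm; average speed = 50/14 = 25/7 cm/s.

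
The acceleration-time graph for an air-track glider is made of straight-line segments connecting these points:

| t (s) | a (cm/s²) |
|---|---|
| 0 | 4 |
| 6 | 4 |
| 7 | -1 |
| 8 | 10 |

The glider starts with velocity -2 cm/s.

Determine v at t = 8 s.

28 cm/s

Δv equals the area under the a-t graph; then v = v₀ + Δv.
0–6 s: 4 × 6 = 24 cm/s
6–7 s: ½(4 + -1)(1) = 1.5 cm/s
7–8 s: ½(-1 + 10)(1) = 4.5 cm/s
Δv = 30 cm/s, so v(8) = -2 + (30) = 28 cm/s.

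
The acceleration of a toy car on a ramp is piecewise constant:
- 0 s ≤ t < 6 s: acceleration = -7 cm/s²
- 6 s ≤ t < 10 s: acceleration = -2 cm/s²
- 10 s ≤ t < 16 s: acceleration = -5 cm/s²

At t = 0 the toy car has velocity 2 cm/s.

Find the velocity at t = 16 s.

Δv equals the area under the a-t graph; then v = v₀ + Δv.
0–6 s: -7 × 6 = -42 cm/s
6–10 s: -2 × 4 = -8 cm/s
10–16 s: -5 × 6 = -30 cm/s
Δv = -80 cm/s, so v(16) = 2 + (-80) = -78 cm/s.

-78 cm/s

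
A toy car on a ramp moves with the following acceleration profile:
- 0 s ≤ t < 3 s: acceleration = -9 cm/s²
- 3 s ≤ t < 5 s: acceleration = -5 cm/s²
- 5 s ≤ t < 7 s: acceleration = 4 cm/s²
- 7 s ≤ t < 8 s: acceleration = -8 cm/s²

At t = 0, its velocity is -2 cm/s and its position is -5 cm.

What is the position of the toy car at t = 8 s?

On each constant-a segment, Δv = aΔt and Δx = v₀Δt + ½aΔt²; chain segment to segment.
0–3 s: v starts -2 cm/s; Δx = -2·3 + ½·-9·3² = -46.5 cm; v ends -29 cm/s.
3–5 s: v starts -29 cm/s; Δx = -29·2 + ½·-5·2² = -68 cm; v ends -39 cm/s.
5–7 s: v starts -39 cm/s; Δx = -39·2 + ½·4·2² = -70 cm; v ends -31 cm/s.
7–8 s: v starts -31 cm/s; Δx = -31·1 + ½·-8·1² = -35 cm; v ends -39 cm/s.
x(8) = -5 + Σ Δx = -224.5 cm.

-224.5 cm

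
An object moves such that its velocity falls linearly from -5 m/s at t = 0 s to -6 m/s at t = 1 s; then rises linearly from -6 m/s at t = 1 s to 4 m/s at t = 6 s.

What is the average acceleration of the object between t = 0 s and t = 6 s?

Average acceleration = Δv/Δt = (4 − -5)/(6 − 0) = 1.5 m/s².

1.5 m/s²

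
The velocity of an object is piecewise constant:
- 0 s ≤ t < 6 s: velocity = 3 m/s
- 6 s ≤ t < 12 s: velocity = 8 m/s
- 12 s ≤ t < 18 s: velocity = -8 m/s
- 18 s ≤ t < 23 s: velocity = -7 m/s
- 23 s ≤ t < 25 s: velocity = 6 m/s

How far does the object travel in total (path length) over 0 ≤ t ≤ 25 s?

161 m

Total distance travelled is ∫|v| dt — sum the magnitudes of each area piece.
0–6 s: |3| × 6 = 18 m
6–12 s: |8| × 6 = 48 m
12–18 s: |-8| × 6 = 48 m
18–23 s: |-7| × 5 = 35 m
23–25 s: |6| × 2 = 12 m
Total distance = 161 m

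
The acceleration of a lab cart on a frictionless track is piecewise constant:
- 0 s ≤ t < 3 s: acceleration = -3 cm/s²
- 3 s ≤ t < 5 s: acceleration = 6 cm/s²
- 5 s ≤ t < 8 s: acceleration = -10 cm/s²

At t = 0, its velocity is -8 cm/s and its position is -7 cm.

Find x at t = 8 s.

On each constant-a segment, Δv = aΔt and Δx = v₀Δt + ½aΔt²; chain segment to segment.
0–3 s: v starts -8 cm/s; Δx = -8·3 + ½·-3·3² = -37.5 cm; v ends -17 cm/s.
3–5 s: v starts -17 cm/s; Δx = -17·2 + ½·6·2² = -22 cm; v ends -5 cm/s.
5–8 s: v starts -5 cm/s; Δx = -5·3 + ½·-10·3² = -60 cm; v ends -35 cm/s.
x(8) = -7 + Σ Δx = -126.5 cm.

-126.5 cm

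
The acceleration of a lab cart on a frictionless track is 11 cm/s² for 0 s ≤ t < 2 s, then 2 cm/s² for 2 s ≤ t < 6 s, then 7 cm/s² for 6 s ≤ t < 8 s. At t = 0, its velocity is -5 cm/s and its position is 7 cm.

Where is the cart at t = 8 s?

167 cm

On each constant-a segment, Δv = aΔt and Δx = v₀Δt + ½aΔt²; chain segment to segment.
0–2 s: v starts -5 cm/s; Δx = -5·2 + ½·11·2² = 12 cm; v ends 17 cm/s.
2–6 s: v starts 17 cm/s; Δx = 17·4 + ½·2·4² = 84 cm; v ends 25 cm/s.
6–8 s: v starts 25 cm/s; Δx = 25·2 + ½·7·2² = 64 cm; v ends 39 cm/s.
x(8) = 7 + Σ Δx = 167 cm.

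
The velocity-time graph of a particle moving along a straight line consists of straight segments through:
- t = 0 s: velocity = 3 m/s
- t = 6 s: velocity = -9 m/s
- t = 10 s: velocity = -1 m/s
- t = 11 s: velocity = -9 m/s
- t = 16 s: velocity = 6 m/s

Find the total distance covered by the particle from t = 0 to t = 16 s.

Distance (not displacement) is the total path length: add the absolute areas under v-t.
0–6 s: v = 0 at t = 1.5 s; triangle areas 2.25 + 20.25 = 22.5 m
6–10 s: |½(-9 + -1)(4)| = 20 m
10–11 s: |½(-1 + -9)(1)| = 5 m
11–16 s: v = 0 at t = 14 s; triangle areas 13.5 + 6 = 19.5 m
Total distance = 67 m

67 m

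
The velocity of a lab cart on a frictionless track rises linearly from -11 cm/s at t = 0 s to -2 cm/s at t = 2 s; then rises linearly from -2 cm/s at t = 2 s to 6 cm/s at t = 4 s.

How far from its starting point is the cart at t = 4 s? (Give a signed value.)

Displacement is the signed area under the v-t curve.
0–2 s: ½(-11 + -2)(2) = -13 cm
2–4 s: ½(-2 + 6)(2) = 4 cm
Net displacement = -9 cm

-9 cm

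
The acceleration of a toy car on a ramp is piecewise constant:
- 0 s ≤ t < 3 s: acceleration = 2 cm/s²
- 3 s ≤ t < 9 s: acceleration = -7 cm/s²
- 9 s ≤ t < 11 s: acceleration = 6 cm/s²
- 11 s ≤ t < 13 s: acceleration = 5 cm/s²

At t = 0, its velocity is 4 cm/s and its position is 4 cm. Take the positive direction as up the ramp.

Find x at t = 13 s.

On each constant-a segment, Δv = aΔt and Δx = v₀Δt + ½aΔt²; chain segment to segment.
0–3 s: v starts 4 cm/s; Δx = 4·3 + ½·2·3² = 21 cm; v ends 10 cm/s.
3–9 s: v starts 10 cm/s; Δx = 10·6 + ½·-7·6² = -66 cm; v ends -32 cm/s.
9–11 s: v starts -32 cm/s; Δx = -32·2 + ½·6·2² = -52 cm; v ends -20 cm/s.
11–13 s: v starts -20 cm/s; Δx = -20·2 + ½·5·2² = -30 cm; v ends -10 cm/s.
x(13) = 4 + Σ Δx = -123 cm.

-123 cm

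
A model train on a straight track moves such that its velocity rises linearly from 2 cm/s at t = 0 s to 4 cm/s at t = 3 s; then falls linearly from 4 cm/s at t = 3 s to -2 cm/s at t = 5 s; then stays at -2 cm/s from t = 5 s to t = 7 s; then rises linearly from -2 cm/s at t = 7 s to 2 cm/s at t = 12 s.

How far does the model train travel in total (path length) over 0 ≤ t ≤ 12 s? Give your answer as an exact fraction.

64/3 cm

Distance (not displacement) is the total path length: add the absolute areas under v-t.
0–3 s: |½(2 + 4)(3)| = 9 cm
3–5 s: v = 0 at t = 13/3 s; triangle areas 8/3 + 2/3 = 10/3 cm
5–7 s: |-2| × 2 = 4 cm
7–12 s: v = 0 at t = 9.5 s; triangle areas 2.5 + 2.5 = 5 cm
Total distance = 64/3 cm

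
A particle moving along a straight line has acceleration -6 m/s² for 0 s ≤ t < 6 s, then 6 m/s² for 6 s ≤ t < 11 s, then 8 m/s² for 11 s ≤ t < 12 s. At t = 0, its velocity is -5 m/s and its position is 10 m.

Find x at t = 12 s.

On each constant-a segment, Δv = aΔt and Δx = v₀Δt + ½aΔt²; chain segment to segment.
0–6 s: v starts -5 m/s; Δx = -5·6 + ½·-6·6² = -138 m; v ends -41 m/s.
6–11 s: v starts -41 m/s; Δx = -41·5 + ½·6·5² = -130 m; v ends -11 m/s.
11–12 s: v starts -11 m/s; Δx = -11·1 + ½·8·1² = -7 m; v ends -3 m/s.
x(12) = 10 + Σ Δx = -265 m.

-265 m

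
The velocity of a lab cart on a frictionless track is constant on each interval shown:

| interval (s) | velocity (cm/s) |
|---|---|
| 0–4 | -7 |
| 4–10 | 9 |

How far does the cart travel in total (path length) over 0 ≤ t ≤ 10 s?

82 cm

Total distance travelled is ∫|v| dt — sum the magnitudes of each area piece.
0–4 s: |-7| × 4 = 28 cm
4–10 s: |9| × 6 = 54 cm
Total distance = 82 cm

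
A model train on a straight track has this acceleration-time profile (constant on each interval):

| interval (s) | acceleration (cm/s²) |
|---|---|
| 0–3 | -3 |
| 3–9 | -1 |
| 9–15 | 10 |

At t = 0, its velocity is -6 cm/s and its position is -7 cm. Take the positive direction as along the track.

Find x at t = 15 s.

On each constant-a segment, Δv = aΔt and Δx = v₀Δt + ½aΔt²; chain segment to segment.
0–3 s: v starts -6 cm/s; Δx = -6·3 + ½·-3·3² = -31.5 cm; v ends -15 cm/s.
3–9 s: v starts -15 cm/s; Δx = -15·6 + ½·-1·6² = -108 cm; v ends -21 cm/s.
9–15 s: v starts -21 cm/s; Δx = -21·6 + ½·10·6² = 54 cm; v ends 39 cm/s.
x(15) = -7 + Σ Δx = -92.5 cm.

-92.5 cm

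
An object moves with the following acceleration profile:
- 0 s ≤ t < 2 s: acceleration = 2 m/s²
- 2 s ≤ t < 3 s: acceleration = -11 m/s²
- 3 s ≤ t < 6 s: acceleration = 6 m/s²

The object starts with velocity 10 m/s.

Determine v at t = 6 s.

21 m/s

Δv equals the area under the a-t graph; then v = v₀ + Δv.
0–2 s: 2 × 2 = 4 m/s
2–3 s: -11 × 1 = -11 m/s
3–6 s: 6 × 3 = 18 m/s
Δv = 11 m/s, so v(6) = 10 + (11) = 21 m/s.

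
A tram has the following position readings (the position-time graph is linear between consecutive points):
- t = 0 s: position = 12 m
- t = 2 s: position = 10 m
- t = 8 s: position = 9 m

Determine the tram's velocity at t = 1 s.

-1 m/s

Velocity is the slope of the x-t graph on 0–2 s: (10 − 12)/(2 − 0) = -1 m/s.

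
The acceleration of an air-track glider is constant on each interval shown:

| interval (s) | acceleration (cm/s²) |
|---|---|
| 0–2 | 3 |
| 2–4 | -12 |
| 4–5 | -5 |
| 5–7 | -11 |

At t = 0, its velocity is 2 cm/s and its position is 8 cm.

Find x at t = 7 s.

On each constant-a segment, Δv = aΔt and Δx = v₀Δt + ½aΔt²; chain segment to segment.
0–2 s: v starts 2 cm/s; Δx = 2·2 + ½·3·2² = 10 cm; v ends 8 cm/s.
2–4 s: v starts 8 cm/s; Δx = 8·2 + ½·-12·2² = -8 cm; v ends -16 cm/s.
4–5 s: v starts -16 cm/s; Δx = -16·1 + ½·-5·1² = -18.5 cm; v ends -21 cm/s.
5–7 s: v starts -21 cm/s; Δx = -21·2 + ½·-11·2² = -64 cm; v ends -43 cm/s.
x(7) = 8 + Σ Δx = -72.5 cm.

-72.5 cm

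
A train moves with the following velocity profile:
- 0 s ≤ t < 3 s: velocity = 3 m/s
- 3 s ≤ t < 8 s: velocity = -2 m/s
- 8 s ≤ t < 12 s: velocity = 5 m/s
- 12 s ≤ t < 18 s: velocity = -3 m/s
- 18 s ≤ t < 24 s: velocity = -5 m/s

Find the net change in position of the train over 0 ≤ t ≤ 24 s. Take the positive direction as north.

Net displacement equals the area under the velocity-time graph (areas below the axis count negative).
0–3 s: 3 × 3 = 9 m
3–8 s: -2 × 5 = -10 m
8–12 s: 5 × 4 = 20 m
12–18 s: -3 × 6 = -18 m
18–24 s: -5 × 6 = -30 m
Net displacement = -29 m

-29 m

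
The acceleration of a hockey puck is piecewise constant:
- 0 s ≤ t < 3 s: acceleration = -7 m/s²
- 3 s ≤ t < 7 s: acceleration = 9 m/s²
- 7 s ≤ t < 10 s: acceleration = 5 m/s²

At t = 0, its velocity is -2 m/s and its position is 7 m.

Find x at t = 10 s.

11 m

On each constant-a segment, Δv = aΔt and Δx = v₀Δt + ½aΔt²; chain segment to segment.
0–3 s: v starts -2 m/s; Δx = -2·3 + ½·-7·3² = -37.5 m; v ends -23 m/s.
3–7 s: v starts -23 m/s; Δx = -23·4 + ½·9·4² = -20 m; v ends 13 m/s.
7–10 s: v starts 13 m/s; Δx = 13·3 + ½·5·3² = 61.5 m; v ends 28 m/s.
x(10) = 7 + Σ Δx = 11 m.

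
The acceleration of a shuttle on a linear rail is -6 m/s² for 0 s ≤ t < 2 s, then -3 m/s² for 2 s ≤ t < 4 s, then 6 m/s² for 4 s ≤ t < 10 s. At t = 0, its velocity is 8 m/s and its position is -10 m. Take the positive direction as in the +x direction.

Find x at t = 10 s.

On each constant-a segment, Δv = aΔt and Δx = v₀Δt + ½aΔt²; chain segment to segment.
0–2 s: v starts 8 m/s; Δx = 8·2 + ½·-6·2² = 4 m; v ends -4 m/s.
2–4 s: v starts -4 m/s; Δx = -4·2 + ½·-3·2² = -14 m; v ends -10 m/s.
4–10 s: v starts -10 m/s; Δx = -10·6 + ½·6·6² = 48 m; v ends 26 m/s.
x(10) = -10 + Σ Δx = 28 m.

28 m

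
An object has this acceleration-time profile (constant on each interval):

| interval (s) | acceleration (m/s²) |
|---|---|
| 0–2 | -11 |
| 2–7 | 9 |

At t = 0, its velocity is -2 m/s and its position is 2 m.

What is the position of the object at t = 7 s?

-31.5 m

On each constant-a segment, Δv = aΔt and Δx = v₀Δt + ½aΔt²; chain segment to segment.
0–2 s: v starts -2 m/s; Δx = -2·2 + ½·-11·2² = -26 m; v ends -24 m/s.
2–7 s: v starts -24 m/s; Δx = -24·5 + ½·9·5² = -7.5 m; v ends 21 m/s.
x(7) = 2 + Σ Δx = -31.5 m.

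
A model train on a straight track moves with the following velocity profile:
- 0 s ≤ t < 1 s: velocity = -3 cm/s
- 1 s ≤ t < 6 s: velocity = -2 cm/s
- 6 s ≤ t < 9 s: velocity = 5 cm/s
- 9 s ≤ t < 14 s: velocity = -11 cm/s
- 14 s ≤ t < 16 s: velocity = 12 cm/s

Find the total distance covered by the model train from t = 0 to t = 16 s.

Distance (not displacement) is the total path length: add the absolute areas under v-t.
0–1 s: |-3| × 1 = 3 cm
1–6 s: |-2| × 5 = 10 cm
6–9 s: |5| × 3 = 15 cm
9–14 s: |-11| × 5 = 55 cm
14–16 s: |12| × 2 = 24 cm
Total distance = 107 cm

107 cm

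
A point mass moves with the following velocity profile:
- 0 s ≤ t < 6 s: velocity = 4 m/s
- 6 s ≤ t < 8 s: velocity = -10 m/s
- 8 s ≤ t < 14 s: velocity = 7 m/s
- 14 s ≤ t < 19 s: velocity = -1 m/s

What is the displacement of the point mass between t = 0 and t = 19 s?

Displacement is the signed area under the v-t curve.
0–6 s: 4 × 6 = 24 m
6–8 s: -10 × 2 = -20 m
8–14 s: 7 × 6 = 42 m
14–19 s: -1 × 5 = -5 m
Net displacement = 41 m

41 m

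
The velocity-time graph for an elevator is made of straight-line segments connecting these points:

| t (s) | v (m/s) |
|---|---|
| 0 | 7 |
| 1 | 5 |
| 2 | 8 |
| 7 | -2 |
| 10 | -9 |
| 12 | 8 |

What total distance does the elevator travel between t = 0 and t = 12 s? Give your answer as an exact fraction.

Distance (not displacement) is the total path length: add the absolute areas under v-t.
0–1 s: |½(7 + 5)(1)| = 6 m
1–2 s: |½(5 + 8)(1)| = 6.5 m
2–7 s: v = 0 at t = 6 s; triangle areas 16 + 1 = 17 m
7–10 s: |½(-2 + -9)(3)| = 16.5 m
10–12 s: v = 0 at t = 188/17 s; triangle areas 81/17 + 64/17 = 145/17 m
Total distance = 927/17 m

927/17 m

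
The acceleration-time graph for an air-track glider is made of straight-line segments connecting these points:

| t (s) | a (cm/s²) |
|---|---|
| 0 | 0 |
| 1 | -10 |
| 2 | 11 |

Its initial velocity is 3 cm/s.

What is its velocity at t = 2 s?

Δv equals the area under the a-t graph; then v = v₀ + Δv.
0–1 s: ½(0 + -10)(1) = -5 cm/s
1–2 s: ½(-10 + 11)(1) = 0.5 cm/s
Δv = -4.5 cm/s, so v(2) = 3 + (-4.5) = -1.5 cm/s.

-1.5 cm/s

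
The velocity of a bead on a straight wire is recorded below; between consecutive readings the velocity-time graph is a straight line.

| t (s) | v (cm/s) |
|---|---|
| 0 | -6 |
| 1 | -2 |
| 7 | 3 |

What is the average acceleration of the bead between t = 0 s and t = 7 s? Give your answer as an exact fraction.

Average acceleration = Δv/Δt = (3 − -6)/(7 − 0) = 9/7 cm/s².

9/7 cm/s²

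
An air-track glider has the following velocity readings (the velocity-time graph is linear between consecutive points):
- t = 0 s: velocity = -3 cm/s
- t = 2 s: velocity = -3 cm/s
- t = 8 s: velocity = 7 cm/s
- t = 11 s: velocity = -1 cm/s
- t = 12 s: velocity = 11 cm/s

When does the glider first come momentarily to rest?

v changes sign on 2–8 s (from -3 to 7); the graph is linear there, so v = 0 at t = 2 + (3)·(8 − 2)/(7 − -3) = 3.8 s.

t = 3.8 s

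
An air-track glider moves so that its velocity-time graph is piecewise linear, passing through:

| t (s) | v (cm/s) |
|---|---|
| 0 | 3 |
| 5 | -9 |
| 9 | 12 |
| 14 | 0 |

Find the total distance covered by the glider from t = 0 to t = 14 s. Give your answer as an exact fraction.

1965/28 cm

Total distance travelled is ∫|v| dt — sum the magnitudes of each area piece.
0–5 s: v = 0 at t = 1.25 s; triangle areas 1.875 + 16.875 = 18.75 cm
5–9 s: v = 0 at t = 47/7 s; triangle areas 54/7 + 96/7 = 150/7 cm
9–14 s: |½(12 + 0)(5)| = 30 cm
Total distance = 1965/28 cm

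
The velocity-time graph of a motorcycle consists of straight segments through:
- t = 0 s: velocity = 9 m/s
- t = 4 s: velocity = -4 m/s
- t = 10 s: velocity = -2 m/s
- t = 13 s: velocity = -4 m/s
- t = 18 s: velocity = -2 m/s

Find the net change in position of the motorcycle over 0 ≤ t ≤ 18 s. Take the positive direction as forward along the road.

-32 m

Displacement is the signed area under the v-t curve.
0–4 s: ½(9 + -4)(4) = 10 m
4–10 s: ½(-4 + -2)(6) = -18 m
10–13 s: ½(-2 + -4)(3) = -9 m
13–18 s: ½(-4 + -2)(5) = -15 m
Net displacement = -32 m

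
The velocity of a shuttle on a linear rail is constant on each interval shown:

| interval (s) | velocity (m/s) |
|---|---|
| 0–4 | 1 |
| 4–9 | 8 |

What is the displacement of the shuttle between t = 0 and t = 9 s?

44 m

Displacement is the signed area under the v-t curve.
0–4 s: 1 × 4 = 4 m
4–9 s: 8 × 5 = 40 m
Net displacement = 44 m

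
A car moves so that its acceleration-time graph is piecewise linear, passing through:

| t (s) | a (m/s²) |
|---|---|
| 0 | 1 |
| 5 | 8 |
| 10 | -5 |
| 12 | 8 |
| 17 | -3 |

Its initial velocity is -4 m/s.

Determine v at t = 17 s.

41.5 m/s

Δv equals the area under the a-t graph; then v = v₀ + Δv.
0–5 s: ½(1 + 8)(5) = 22.5 m/s
5–10 s: ½(8 + -5)(5) = 7.5 m/s
10–12 s: ½(-5 + 8)(2) = 3 m/s
12–17 s: ½(8 + -3)(5) = 12.5 m/s
Δv = 45.5 m/s, so v(17) = -4 + (45.5) = 41.5 m/s.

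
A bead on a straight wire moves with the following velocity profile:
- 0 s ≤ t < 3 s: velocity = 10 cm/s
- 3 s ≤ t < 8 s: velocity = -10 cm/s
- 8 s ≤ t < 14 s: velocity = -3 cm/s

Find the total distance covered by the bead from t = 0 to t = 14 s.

98 cm

Total distance travelled is ∫|v| dt — sum the magnitudes of each area piece.
0–3 s: |10| × 3 = 30 cm
3–8 s: |-10| × 5 = 50 cm
8–14 s: |-3| × 6 = 18 cm
Total distance = 98 cm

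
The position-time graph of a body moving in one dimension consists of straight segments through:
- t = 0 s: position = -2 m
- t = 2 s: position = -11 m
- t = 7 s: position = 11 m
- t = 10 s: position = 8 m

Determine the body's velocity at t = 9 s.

-1 m/s

Velocity is the slope of the x-t graph on 7–10 s: (8 − 11)/(10 − 7) = -1 m/s.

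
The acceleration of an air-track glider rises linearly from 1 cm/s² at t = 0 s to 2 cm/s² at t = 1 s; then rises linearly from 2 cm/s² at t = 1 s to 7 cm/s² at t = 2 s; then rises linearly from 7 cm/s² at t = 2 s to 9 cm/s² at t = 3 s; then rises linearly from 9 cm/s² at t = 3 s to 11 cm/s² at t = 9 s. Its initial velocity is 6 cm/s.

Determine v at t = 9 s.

Δv equals the area under the a-t graph; then v = v₀ + Δv.
0–1 s: ½(1 + 2)(1) = 1.5 cm/s
1–2 s: ½(2 + 7)(1) = 4.5 cm/s
2–3 s: ½(7 + 9)(1) = 8 cm/s
3–9 s: ½(9 + 11)(6) = 60 cm/s
Δv = 74 cm/s, so v(9) = 6 + (74) = 80 cm/s.

80 cm/s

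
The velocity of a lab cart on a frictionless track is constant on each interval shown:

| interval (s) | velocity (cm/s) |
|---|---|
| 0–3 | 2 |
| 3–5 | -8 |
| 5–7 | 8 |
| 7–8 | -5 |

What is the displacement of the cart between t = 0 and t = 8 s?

Displacement is the signed area under the v-t curve.
0–3 s: 2 × 3 = 6 cm
3–5 s: -8 × 2 = -16 cm
5–7 s: 8 × 2 = 16 cm
7–8 s: -5 × 1 = -5 cm
Net displacement = 1 cm

1 cm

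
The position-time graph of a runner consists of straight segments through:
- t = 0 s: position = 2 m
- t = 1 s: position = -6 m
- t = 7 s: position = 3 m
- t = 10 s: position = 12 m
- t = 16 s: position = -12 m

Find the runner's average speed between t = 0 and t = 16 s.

3.125 m/s

Average speed = (total path length)/(elapsed time); on a piecewise-linear x-t graph the path length is Σ|Δx|.
0–1 s: |Δx| = |-6 − 2| = 8 m
1–7 s: |Δx| = |3 − -6| = 9 m
7–10 s: |Δx| = |12 − 3| = 9 m
10–16 s: |Δx| = |-12 − 12| = 24 m
Total path = 50 m; average speed = 50/16 = 3.125 m/s.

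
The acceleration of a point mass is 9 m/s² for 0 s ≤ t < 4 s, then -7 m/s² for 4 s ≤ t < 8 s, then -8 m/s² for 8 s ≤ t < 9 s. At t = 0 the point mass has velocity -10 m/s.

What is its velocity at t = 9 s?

Δv equals the area under the a-t graph; then v = v₀ + Δv.
0–4 s: 9 × 4 = 36 m/s
4–8 s: -7 × 4 = -28 m/s
8–9 s: -8 × 1 = -8 m/s
Δv = 0 m/s, so v(9) = -10 + (0) = -10 m/s.

-10 m/s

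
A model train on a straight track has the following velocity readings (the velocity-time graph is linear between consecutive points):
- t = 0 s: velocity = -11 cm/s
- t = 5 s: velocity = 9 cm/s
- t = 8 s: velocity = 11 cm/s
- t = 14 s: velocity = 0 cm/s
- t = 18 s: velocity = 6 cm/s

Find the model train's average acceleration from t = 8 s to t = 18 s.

-0.5 cm/s²

Average acceleration = Δv/Δt = (6 − 11)/(18 − 8) = -0.5 cm/s².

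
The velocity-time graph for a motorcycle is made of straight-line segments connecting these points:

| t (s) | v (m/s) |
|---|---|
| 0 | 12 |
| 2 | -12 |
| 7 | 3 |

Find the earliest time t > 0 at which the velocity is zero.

v changes sign on 0–2 s (from 12 to -12); the graph is linear there, so v = 0 at t = 0 + (-12)·(2 − 0)/(-12 − 12) = 1 s.

t = 1 s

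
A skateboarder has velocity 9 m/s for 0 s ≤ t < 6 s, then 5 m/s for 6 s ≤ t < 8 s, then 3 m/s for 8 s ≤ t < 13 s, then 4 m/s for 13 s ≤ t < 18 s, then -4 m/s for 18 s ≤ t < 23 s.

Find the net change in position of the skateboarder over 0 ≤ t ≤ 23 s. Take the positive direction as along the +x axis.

79 m

Net displacement equals the area under the velocity-time graph (areas below the axis count negative).
0–6 s: 9 × 6 = 54 m
6–8 s: 5 × 2 = 10 m
8–13 s: 3 × 5 = 15 m
13–18 s: 4 × 5 = 20 m
18–23 s: -4 × 5 = -20 m
Net displacement = 79 m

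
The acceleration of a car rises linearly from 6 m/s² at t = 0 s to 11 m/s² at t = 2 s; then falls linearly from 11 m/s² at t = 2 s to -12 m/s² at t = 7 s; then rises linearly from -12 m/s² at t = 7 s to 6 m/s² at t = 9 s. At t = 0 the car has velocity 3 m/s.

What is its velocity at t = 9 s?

Δv equals the area under the a-t graph; then v = v₀ + Δv.
0–2 s: ½(6 + 11)(2) = 17 m/s
2–7 s: ½(11 + -12)(5) = -2.5 m/s
7–9 s: ½(-12 + 6)(2) = -6 m/s
Δv = 8.5 m/s, so v(9) = 3 + (8.5) = 11.5 m/s.

11.5 m/s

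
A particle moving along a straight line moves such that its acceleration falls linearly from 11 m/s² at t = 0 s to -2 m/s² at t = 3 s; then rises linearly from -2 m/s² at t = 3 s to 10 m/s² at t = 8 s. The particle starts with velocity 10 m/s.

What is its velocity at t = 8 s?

43.5 m/s

Δv equals the area under the a-t graph; then v = v₀ + Δv.
0–3 s: ½(11 + -2)(3) = 13.5 m/s
3–8 s: ½(-2 + 10)(5) = 20 m/s
Δv = 33.5 m/s, so v(8) = 10 + (33.5) = 43.5 m/s.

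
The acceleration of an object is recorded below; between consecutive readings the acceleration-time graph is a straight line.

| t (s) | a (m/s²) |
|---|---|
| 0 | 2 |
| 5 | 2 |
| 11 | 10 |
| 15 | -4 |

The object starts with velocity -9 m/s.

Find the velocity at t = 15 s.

Δv equals the area under the a-t graph; then v = v₀ + Δv.
0–5 s: 2 × 5 = 10 m/s
5–11 s: ½(2 + 10)(6) = 36 m/s
11–15 s: ½(10 + -4)(4) = 12 m/s
Δv = 58 m/s, so v(15) = -9 + (58) = 49 m/s.

49 m/s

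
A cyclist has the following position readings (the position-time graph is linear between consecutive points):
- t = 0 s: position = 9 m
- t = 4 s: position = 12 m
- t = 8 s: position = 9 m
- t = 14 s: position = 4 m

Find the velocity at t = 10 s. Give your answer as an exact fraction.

Velocity is the slope of the x-t graph on 8–14 s: (4 − 9)/(14 − 8) = -5/6 m/s.

-5/6 m/s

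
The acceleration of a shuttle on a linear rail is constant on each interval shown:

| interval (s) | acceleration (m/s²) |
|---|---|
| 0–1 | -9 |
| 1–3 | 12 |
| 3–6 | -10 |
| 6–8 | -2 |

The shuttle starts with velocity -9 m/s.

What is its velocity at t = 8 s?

Δv equals the area under the a-t graph; then v = v₀ + Δv.
0–1 s: -9 × 1 = -9 m/s
1–3 s: 12 × 2 = 24 m/s
3–6 s: -10 × 3 = -30 m/s
6–8 s: -2 × 2 = -4 m/s
Δv = -19 m/s, so v(8) = -9 + (-19) = -28 m/s.

-28 m/s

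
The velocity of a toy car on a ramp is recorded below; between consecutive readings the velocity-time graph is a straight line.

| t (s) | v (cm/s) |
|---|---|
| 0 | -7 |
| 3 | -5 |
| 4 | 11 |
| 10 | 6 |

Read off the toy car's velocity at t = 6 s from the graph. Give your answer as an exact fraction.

On 4–10 s the graph is linear from 11 to 6 cm/s: v(6) = 11 + (6 − 11)·(6 − 4)/(10 − 4) = 28/3 cm/s.

28/3 cm/s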